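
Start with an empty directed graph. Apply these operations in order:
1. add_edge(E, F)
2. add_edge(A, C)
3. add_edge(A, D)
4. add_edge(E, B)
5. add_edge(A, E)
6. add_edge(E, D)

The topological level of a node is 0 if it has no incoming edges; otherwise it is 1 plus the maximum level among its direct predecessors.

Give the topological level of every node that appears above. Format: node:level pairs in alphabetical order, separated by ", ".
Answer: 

Answer: A:0, B:2, C:1, D:2, E:1, F:2

Derivation:
Op 1: add_edge(E, F). Edges now: 1
Op 2: add_edge(A, C). Edges now: 2
Op 3: add_edge(A, D). Edges now: 3
Op 4: add_edge(E, B). Edges now: 4
Op 5: add_edge(A, E). Edges now: 5
Op 6: add_edge(E, D). Edges now: 6
Compute levels (Kahn BFS):
  sources (in-degree 0): A
  process A: level=0
    A->C: in-degree(C)=0, level(C)=1, enqueue
    A->D: in-degree(D)=1, level(D)>=1
    A->E: in-degree(E)=0, level(E)=1, enqueue
  process C: level=1
  process E: level=1
    E->B: in-degree(B)=0, level(B)=2, enqueue
    E->D: in-degree(D)=0, level(D)=2, enqueue
    E->F: in-degree(F)=0, level(F)=2, enqueue
  process B: level=2
  process D: level=2
  process F: level=2
All levels: A:0, B:2, C:1, D:2, E:1, F:2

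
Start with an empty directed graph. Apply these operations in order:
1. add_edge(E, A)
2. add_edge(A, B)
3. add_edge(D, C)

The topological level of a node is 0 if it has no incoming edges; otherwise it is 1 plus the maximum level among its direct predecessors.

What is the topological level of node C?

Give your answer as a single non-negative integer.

Op 1: add_edge(E, A). Edges now: 1
Op 2: add_edge(A, B). Edges now: 2
Op 3: add_edge(D, C). Edges now: 3
Compute levels (Kahn BFS):
  sources (in-degree 0): D, E
  process D: level=0
    D->C: in-degree(C)=0, level(C)=1, enqueue
  process E: level=0
    E->A: in-degree(A)=0, level(A)=1, enqueue
  process C: level=1
  process A: level=1
    A->B: in-degree(B)=0, level(B)=2, enqueue
  process B: level=2
All levels: A:1, B:2, C:1, D:0, E:0
level(C) = 1

Answer: 1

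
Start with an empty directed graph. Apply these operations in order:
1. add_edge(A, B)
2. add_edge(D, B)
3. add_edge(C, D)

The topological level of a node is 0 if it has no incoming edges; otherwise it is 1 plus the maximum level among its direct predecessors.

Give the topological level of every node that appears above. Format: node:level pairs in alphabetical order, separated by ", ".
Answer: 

Op 1: add_edge(A, B). Edges now: 1
Op 2: add_edge(D, B). Edges now: 2
Op 3: add_edge(C, D). Edges now: 3
Compute levels (Kahn BFS):
  sources (in-degree 0): A, C
  process A: level=0
    A->B: in-degree(B)=1, level(B)>=1
  process C: level=0
    C->D: in-degree(D)=0, level(D)=1, enqueue
  process D: level=1
    D->B: in-degree(B)=0, level(B)=2, enqueue
  process B: level=2
All levels: A:0, B:2, C:0, D:1

Answer: A:0, B:2, C:0, D:1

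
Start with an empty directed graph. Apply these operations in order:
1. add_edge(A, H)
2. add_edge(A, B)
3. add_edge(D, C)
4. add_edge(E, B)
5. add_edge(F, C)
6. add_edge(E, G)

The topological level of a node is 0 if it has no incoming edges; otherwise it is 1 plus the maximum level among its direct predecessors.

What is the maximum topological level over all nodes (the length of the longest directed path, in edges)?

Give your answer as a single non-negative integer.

Answer: 1

Derivation:
Op 1: add_edge(A, H). Edges now: 1
Op 2: add_edge(A, B). Edges now: 2
Op 3: add_edge(D, C). Edges now: 3
Op 4: add_edge(E, B). Edges now: 4
Op 5: add_edge(F, C). Edges now: 5
Op 6: add_edge(E, G). Edges now: 6
Compute levels (Kahn BFS):
  sources (in-degree 0): A, D, E, F
  process A: level=0
    A->B: in-degree(B)=1, level(B)>=1
    A->H: in-degree(H)=0, level(H)=1, enqueue
  process D: level=0
    D->C: in-degree(C)=1, level(C)>=1
  process E: level=0
    E->B: in-degree(B)=0, level(B)=1, enqueue
    E->G: in-degree(G)=0, level(G)=1, enqueue
  process F: level=0
    F->C: in-degree(C)=0, level(C)=1, enqueue
  process H: level=1
  process B: level=1
  process G: level=1
  process C: level=1
All levels: A:0, B:1, C:1, D:0, E:0, F:0, G:1, H:1
max level = 1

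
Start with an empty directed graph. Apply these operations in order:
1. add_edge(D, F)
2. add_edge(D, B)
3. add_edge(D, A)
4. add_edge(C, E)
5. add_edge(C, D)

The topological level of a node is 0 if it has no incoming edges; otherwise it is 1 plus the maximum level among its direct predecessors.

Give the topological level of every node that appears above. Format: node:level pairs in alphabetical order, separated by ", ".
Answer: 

Answer: A:2, B:2, C:0, D:1, E:1, F:2

Derivation:
Op 1: add_edge(D, F). Edges now: 1
Op 2: add_edge(D, B). Edges now: 2
Op 3: add_edge(D, A). Edges now: 3
Op 4: add_edge(C, E). Edges now: 4
Op 5: add_edge(C, D). Edges now: 5
Compute levels (Kahn BFS):
  sources (in-degree 0): C
  process C: level=0
    C->D: in-degree(D)=0, level(D)=1, enqueue
    C->E: in-degree(E)=0, level(E)=1, enqueue
  process D: level=1
    D->A: in-degree(A)=0, level(A)=2, enqueue
    D->B: in-degree(B)=0, level(B)=2, enqueue
    D->F: in-degree(F)=0, level(F)=2, enqueue
  process E: level=1
  process A: level=2
  process B: level=2
  process F: level=2
All levels: A:2, B:2, C:0, D:1, E:1, F:2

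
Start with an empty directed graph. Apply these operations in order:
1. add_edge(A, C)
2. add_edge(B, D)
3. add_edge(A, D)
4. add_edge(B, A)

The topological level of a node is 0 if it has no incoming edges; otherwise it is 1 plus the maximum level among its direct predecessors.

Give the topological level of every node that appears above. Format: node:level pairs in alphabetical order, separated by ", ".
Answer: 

Op 1: add_edge(A, C). Edges now: 1
Op 2: add_edge(B, D). Edges now: 2
Op 3: add_edge(A, D). Edges now: 3
Op 4: add_edge(B, A). Edges now: 4
Compute levels (Kahn BFS):
  sources (in-degree 0): B
  process B: level=0
    B->A: in-degree(A)=0, level(A)=1, enqueue
    B->D: in-degree(D)=1, level(D)>=1
  process A: level=1
    A->C: in-degree(C)=0, level(C)=2, enqueue
    A->D: in-degree(D)=0, level(D)=2, enqueue
  process C: level=2
  process D: level=2
All levels: A:1, B:0, C:2, D:2

Answer: A:1, B:0, C:2, D:2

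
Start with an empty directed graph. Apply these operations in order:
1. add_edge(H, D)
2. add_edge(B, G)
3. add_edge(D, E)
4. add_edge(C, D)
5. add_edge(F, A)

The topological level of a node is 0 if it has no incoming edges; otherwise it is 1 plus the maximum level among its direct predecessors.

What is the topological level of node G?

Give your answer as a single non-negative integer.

Answer: 1

Derivation:
Op 1: add_edge(H, D). Edges now: 1
Op 2: add_edge(B, G). Edges now: 2
Op 3: add_edge(D, E). Edges now: 3
Op 4: add_edge(C, D). Edges now: 4
Op 5: add_edge(F, A). Edges now: 5
Compute levels (Kahn BFS):
  sources (in-degree 0): B, C, F, H
  process B: level=0
    B->G: in-degree(G)=0, level(G)=1, enqueue
  process C: level=0
    C->D: in-degree(D)=1, level(D)>=1
  process F: level=0
    F->A: in-degree(A)=0, level(A)=1, enqueue
  process H: level=0
    H->D: in-degree(D)=0, level(D)=1, enqueue
  process G: level=1
  process A: level=1
  process D: level=1
    D->E: in-degree(E)=0, level(E)=2, enqueue
  process E: level=2
All levels: A:1, B:0, C:0, D:1, E:2, F:0, G:1, H:0
level(G) = 1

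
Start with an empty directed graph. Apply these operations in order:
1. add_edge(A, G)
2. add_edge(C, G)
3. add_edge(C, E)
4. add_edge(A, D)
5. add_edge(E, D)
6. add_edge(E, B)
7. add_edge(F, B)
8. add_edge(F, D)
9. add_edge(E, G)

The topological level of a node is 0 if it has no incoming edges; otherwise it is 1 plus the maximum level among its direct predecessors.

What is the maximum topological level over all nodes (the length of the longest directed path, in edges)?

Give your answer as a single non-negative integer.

Answer: 2

Derivation:
Op 1: add_edge(A, G). Edges now: 1
Op 2: add_edge(C, G). Edges now: 2
Op 3: add_edge(C, E). Edges now: 3
Op 4: add_edge(A, D). Edges now: 4
Op 5: add_edge(E, D). Edges now: 5
Op 6: add_edge(E, B). Edges now: 6
Op 7: add_edge(F, B). Edges now: 7
Op 8: add_edge(F, D). Edges now: 8
Op 9: add_edge(E, G). Edges now: 9
Compute levels (Kahn BFS):
  sources (in-degree 0): A, C, F
  process A: level=0
    A->D: in-degree(D)=2, level(D)>=1
    A->G: in-degree(G)=2, level(G)>=1
  process C: level=0
    C->E: in-degree(E)=0, level(E)=1, enqueue
    C->G: in-degree(G)=1, level(G)>=1
  process F: level=0
    F->B: in-degree(B)=1, level(B)>=1
    F->D: in-degree(D)=1, level(D)>=1
  process E: level=1
    E->B: in-degree(B)=0, level(B)=2, enqueue
    E->D: in-degree(D)=0, level(D)=2, enqueue
    E->G: in-degree(G)=0, level(G)=2, enqueue
  process B: level=2
  process D: level=2
  process G: level=2
All levels: A:0, B:2, C:0, D:2, E:1, F:0, G:2
max level = 2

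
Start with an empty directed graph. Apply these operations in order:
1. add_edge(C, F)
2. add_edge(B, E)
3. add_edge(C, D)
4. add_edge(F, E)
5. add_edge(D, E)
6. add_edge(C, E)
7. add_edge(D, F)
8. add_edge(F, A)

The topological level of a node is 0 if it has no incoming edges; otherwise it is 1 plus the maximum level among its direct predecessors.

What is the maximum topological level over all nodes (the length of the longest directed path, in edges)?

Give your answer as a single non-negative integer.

Op 1: add_edge(C, F). Edges now: 1
Op 2: add_edge(B, E). Edges now: 2
Op 3: add_edge(C, D). Edges now: 3
Op 4: add_edge(F, E). Edges now: 4
Op 5: add_edge(D, E). Edges now: 5
Op 6: add_edge(C, E). Edges now: 6
Op 7: add_edge(D, F). Edges now: 7
Op 8: add_edge(F, A). Edges now: 8
Compute levels (Kahn BFS):
  sources (in-degree 0): B, C
  process B: level=0
    B->E: in-degree(E)=3, level(E)>=1
  process C: level=0
    C->D: in-degree(D)=0, level(D)=1, enqueue
    C->E: in-degree(E)=2, level(E)>=1
    C->F: in-degree(F)=1, level(F)>=1
  process D: level=1
    D->E: in-degree(E)=1, level(E)>=2
    D->F: in-degree(F)=0, level(F)=2, enqueue
  process F: level=2
    F->A: in-degree(A)=0, level(A)=3, enqueue
    F->E: in-degree(E)=0, level(E)=3, enqueue
  process A: level=3
  process E: level=3
All levels: A:3, B:0, C:0, D:1, E:3, F:2
max level = 3

Answer: 3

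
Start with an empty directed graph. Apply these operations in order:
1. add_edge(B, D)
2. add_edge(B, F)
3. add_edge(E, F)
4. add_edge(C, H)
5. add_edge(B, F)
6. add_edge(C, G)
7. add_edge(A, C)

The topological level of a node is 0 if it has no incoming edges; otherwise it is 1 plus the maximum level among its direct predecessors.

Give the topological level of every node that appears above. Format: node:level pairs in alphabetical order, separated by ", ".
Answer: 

Answer: A:0, B:0, C:1, D:1, E:0, F:1, G:2, H:2

Derivation:
Op 1: add_edge(B, D). Edges now: 1
Op 2: add_edge(B, F). Edges now: 2
Op 3: add_edge(E, F). Edges now: 3
Op 4: add_edge(C, H). Edges now: 4
Op 5: add_edge(B, F) (duplicate, no change). Edges now: 4
Op 6: add_edge(C, G). Edges now: 5
Op 7: add_edge(A, C). Edges now: 6
Compute levels (Kahn BFS):
  sources (in-degree 0): A, B, E
  process A: level=0
    A->C: in-degree(C)=0, level(C)=1, enqueue
  process B: level=0
    B->D: in-degree(D)=0, level(D)=1, enqueue
    B->F: in-degree(F)=1, level(F)>=1
  process E: level=0
    E->F: in-degree(F)=0, level(F)=1, enqueue
  process C: level=1
    C->G: in-degree(G)=0, level(G)=2, enqueue
    C->H: in-degree(H)=0, level(H)=2, enqueue
  process D: level=1
  process F: level=1
  process G: level=2
  process H: level=2
All levels: A:0, B:0, C:1, D:1, E:0, F:1, G:2, H:2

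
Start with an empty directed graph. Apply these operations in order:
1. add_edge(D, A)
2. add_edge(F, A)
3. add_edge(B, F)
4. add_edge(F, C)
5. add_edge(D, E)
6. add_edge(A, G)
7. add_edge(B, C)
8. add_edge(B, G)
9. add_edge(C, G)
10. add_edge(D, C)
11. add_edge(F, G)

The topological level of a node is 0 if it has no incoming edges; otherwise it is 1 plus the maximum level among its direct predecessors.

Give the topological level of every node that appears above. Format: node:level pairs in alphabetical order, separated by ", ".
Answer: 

Op 1: add_edge(D, A). Edges now: 1
Op 2: add_edge(F, A). Edges now: 2
Op 3: add_edge(B, F). Edges now: 3
Op 4: add_edge(F, C). Edges now: 4
Op 5: add_edge(D, E). Edges now: 5
Op 6: add_edge(A, G). Edges now: 6
Op 7: add_edge(B, C). Edges now: 7
Op 8: add_edge(B, G). Edges now: 8
Op 9: add_edge(C, G). Edges now: 9
Op 10: add_edge(D, C). Edges now: 10
Op 11: add_edge(F, G). Edges now: 11
Compute levels (Kahn BFS):
  sources (in-degree 0): B, D
  process B: level=0
    B->C: in-degree(C)=2, level(C)>=1
    B->F: in-degree(F)=0, level(F)=1, enqueue
    B->G: in-degree(G)=3, level(G)>=1
  process D: level=0
    D->A: in-degree(A)=1, level(A)>=1
    D->C: in-degree(C)=1, level(C)>=1
    D->E: in-degree(E)=0, level(E)=1, enqueue
  process F: level=1
    F->A: in-degree(A)=0, level(A)=2, enqueue
    F->C: in-degree(C)=0, level(C)=2, enqueue
    F->G: in-degree(G)=2, level(G)>=2
  process E: level=1
  process A: level=2
    A->G: in-degree(G)=1, level(G)>=3
  process C: level=2
    C->G: in-degree(G)=0, level(G)=3, enqueue
  process G: level=3
All levels: A:2, B:0, C:2, D:0, E:1, F:1, G:3

Answer: A:2, B:0, C:2, D:0, E:1, F:1, G:3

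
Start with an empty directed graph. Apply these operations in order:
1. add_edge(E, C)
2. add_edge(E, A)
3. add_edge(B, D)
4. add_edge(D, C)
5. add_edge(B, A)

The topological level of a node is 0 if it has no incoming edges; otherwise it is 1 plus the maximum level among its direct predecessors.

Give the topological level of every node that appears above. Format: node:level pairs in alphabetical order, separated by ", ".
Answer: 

Op 1: add_edge(E, C). Edges now: 1
Op 2: add_edge(E, A). Edges now: 2
Op 3: add_edge(B, D). Edges now: 3
Op 4: add_edge(D, C). Edges now: 4
Op 5: add_edge(B, A). Edges now: 5
Compute levels (Kahn BFS):
  sources (in-degree 0): B, E
  process B: level=0
    B->A: in-degree(A)=1, level(A)>=1
    B->D: in-degree(D)=0, level(D)=1, enqueue
  process E: level=0
    E->A: in-degree(A)=0, level(A)=1, enqueue
    E->C: in-degree(C)=1, level(C)>=1
  process D: level=1
    D->C: in-degree(C)=0, level(C)=2, enqueue
  process A: level=1
  process C: level=2
All levels: A:1, B:0, C:2, D:1, E:0

Answer: A:1, B:0, C:2, D:1, E:0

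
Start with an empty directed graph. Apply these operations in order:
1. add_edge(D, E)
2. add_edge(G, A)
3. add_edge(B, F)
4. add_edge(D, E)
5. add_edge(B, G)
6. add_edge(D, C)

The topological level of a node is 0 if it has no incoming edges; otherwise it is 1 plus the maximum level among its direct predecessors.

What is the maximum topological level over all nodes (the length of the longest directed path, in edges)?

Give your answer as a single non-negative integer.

Answer: 2

Derivation:
Op 1: add_edge(D, E). Edges now: 1
Op 2: add_edge(G, A). Edges now: 2
Op 3: add_edge(B, F). Edges now: 3
Op 4: add_edge(D, E) (duplicate, no change). Edges now: 3
Op 5: add_edge(B, G). Edges now: 4
Op 6: add_edge(D, C). Edges now: 5
Compute levels (Kahn BFS):
  sources (in-degree 0): B, D
  process B: level=0
    B->F: in-degree(F)=0, level(F)=1, enqueue
    B->G: in-degree(G)=0, level(G)=1, enqueue
  process D: level=0
    D->C: in-degree(C)=0, level(C)=1, enqueue
    D->E: in-degree(E)=0, level(E)=1, enqueue
  process F: level=1
  process G: level=1
    G->A: in-degree(A)=0, level(A)=2, enqueue
  process C: level=1
  process E: level=1
  process A: level=2
All levels: A:2, B:0, C:1, D:0, E:1, F:1, G:1
max level = 2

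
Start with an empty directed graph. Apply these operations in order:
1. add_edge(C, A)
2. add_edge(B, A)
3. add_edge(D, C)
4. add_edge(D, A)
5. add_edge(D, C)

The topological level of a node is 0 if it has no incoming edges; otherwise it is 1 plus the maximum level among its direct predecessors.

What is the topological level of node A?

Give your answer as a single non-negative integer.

Op 1: add_edge(C, A). Edges now: 1
Op 2: add_edge(B, A). Edges now: 2
Op 3: add_edge(D, C). Edges now: 3
Op 4: add_edge(D, A). Edges now: 4
Op 5: add_edge(D, C) (duplicate, no change). Edges now: 4
Compute levels (Kahn BFS):
  sources (in-degree 0): B, D
  process B: level=0
    B->A: in-degree(A)=2, level(A)>=1
  process D: level=0
    D->A: in-degree(A)=1, level(A)>=1
    D->C: in-degree(C)=0, level(C)=1, enqueue
  process C: level=1
    C->A: in-degree(A)=0, level(A)=2, enqueue
  process A: level=2
All levels: A:2, B:0, C:1, D:0
level(A) = 2

Answer: 2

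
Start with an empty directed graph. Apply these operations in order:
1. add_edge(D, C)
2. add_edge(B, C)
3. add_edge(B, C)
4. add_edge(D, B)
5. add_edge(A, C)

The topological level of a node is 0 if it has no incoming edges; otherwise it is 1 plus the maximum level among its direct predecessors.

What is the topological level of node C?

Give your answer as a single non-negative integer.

Answer: 2

Derivation:
Op 1: add_edge(D, C). Edges now: 1
Op 2: add_edge(B, C). Edges now: 2
Op 3: add_edge(B, C) (duplicate, no change). Edges now: 2
Op 4: add_edge(D, B). Edges now: 3
Op 5: add_edge(A, C). Edges now: 4
Compute levels (Kahn BFS):
  sources (in-degree 0): A, D
  process A: level=0
    A->C: in-degree(C)=2, level(C)>=1
  process D: level=0
    D->B: in-degree(B)=0, level(B)=1, enqueue
    D->C: in-degree(C)=1, level(C)>=1
  process B: level=1
    B->C: in-degree(C)=0, level(C)=2, enqueue
  process C: level=2
All levels: A:0, B:1, C:2, D:0
level(C) = 2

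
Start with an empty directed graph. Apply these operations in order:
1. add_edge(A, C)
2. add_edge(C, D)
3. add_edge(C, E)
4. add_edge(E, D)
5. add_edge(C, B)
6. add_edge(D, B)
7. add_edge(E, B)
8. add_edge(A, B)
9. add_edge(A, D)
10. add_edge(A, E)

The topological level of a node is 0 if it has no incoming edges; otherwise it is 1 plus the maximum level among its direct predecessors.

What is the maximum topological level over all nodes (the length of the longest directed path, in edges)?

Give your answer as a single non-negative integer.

Op 1: add_edge(A, C). Edges now: 1
Op 2: add_edge(C, D). Edges now: 2
Op 3: add_edge(C, E). Edges now: 3
Op 4: add_edge(E, D). Edges now: 4
Op 5: add_edge(C, B). Edges now: 5
Op 6: add_edge(D, B). Edges now: 6
Op 7: add_edge(E, B). Edges now: 7
Op 8: add_edge(A, B). Edges now: 8
Op 9: add_edge(A, D). Edges now: 9
Op 10: add_edge(A, E). Edges now: 10
Compute levels (Kahn BFS):
  sources (in-degree 0): A
  process A: level=0
    A->B: in-degree(B)=3, level(B)>=1
    A->C: in-degree(C)=0, level(C)=1, enqueue
    A->D: in-degree(D)=2, level(D)>=1
    A->E: in-degree(E)=1, level(E)>=1
  process C: level=1
    C->B: in-degree(B)=2, level(B)>=2
    C->D: in-degree(D)=1, level(D)>=2
    C->E: in-degree(E)=0, level(E)=2, enqueue
  process E: level=2
    E->B: in-degree(B)=1, level(B)>=3
    E->D: in-degree(D)=0, level(D)=3, enqueue
  process D: level=3
    D->B: in-degree(B)=0, level(B)=4, enqueue
  process B: level=4
All levels: A:0, B:4, C:1, D:3, E:2
max level = 4

Answer: 4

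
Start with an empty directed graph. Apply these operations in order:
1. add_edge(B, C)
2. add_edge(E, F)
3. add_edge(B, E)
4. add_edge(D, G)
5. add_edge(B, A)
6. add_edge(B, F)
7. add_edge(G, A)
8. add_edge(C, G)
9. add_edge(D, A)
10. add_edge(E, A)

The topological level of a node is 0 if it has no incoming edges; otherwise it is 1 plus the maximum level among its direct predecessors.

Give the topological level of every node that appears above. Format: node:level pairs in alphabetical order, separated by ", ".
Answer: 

Op 1: add_edge(B, C). Edges now: 1
Op 2: add_edge(E, F). Edges now: 2
Op 3: add_edge(B, E). Edges now: 3
Op 4: add_edge(D, G). Edges now: 4
Op 5: add_edge(B, A). Edges now: 5
Op 6: add_edge(B, F). Edges now: 6
Op 7: add_edge(G, A). Edges now: 7
Op 8: add_edge(C, G). Edges now: 8
Op 9: add_edge(D, A). Edges now: 9
Op 10: add_edge(E, A). Edges now: 10
Compute levels (Kahn BFS):
  sources (in-degree 0): B, D
  process B: level=0
    B->A: in-degree(A)=3, level(A)>=1
    B->C: in-degree(C)=0, level(C)=1, enqueue
    B->E: in-degree(E)=0, level(E)=1, enqueue
    B->F: in-degree(F)=1, level(F)>=1
  process D: level=0
    D->A: in-degree(A)=2, level(A)>=1
    D->G: in-degree(G)=1, level(G)>=1
  process C: level=1
    C->G: in-degree(G)=0, level(G)=2, enqueue
  process E: level=1
    E->A: in-degree(A)=1, level(A)>=2
    E->F: in-degree(F)=0, level(F)=2, enqueue
  process G: level=2
    G->A: in-degree(A)=0, level(A)=3, enqueue
  process F: level=2
  process A: level=3
All levels: A:3, B:0, C:1, D:0, E:1, F:2, G:2

Answer: A:3, B:0, C:1, D:0, E:1, F:2, G:2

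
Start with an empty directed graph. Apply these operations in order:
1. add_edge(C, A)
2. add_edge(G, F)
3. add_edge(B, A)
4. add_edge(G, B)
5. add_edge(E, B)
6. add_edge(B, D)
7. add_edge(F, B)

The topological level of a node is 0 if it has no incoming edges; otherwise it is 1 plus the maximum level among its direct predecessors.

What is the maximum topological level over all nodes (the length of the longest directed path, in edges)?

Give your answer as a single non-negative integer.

Op 1: add_edge(C, A). Edges now: 1
Op 2: add_edge(G, F). Edges now: 2
Op 3: add_edge(B, A). Edges now: 3
Op 4: add_edge(G, B). Edges now: 4
Op 5: add_edge(E, B). Edges now: 5
Op 6: add_edge(B, D). Edges now: 6
Op 7: add_edge(F, B). Edges now: 7
Compute levels (Kahn BFS):
  sources (in-degree 0): C, E, G
  process C: level=0
    C->A: in-degree(A)=1, level(A)>=1
  process E: level=0
    E->B: in-degree(B)=2, level(B)>=1
  process G: level=0
    G->B: in-degree(B)=1, level(B)>=1
    G->F: in-degree(F)=0, level(F)=1, enqueue
  process F: level=1
    F->B: in-degree(B)=0, level(B)=2, enqueue
  process B: level=2
    B->A: in-degree(A)=0, level(A)=3, enqueue
    B->D: in-degree(D)=0, level(D)=3, enqueue
  process A: level=3
  process D: level=3
All levels: A:3, B:2, C:0, D:3, E:0, F:1, G:0
max level = 3

Answer: 3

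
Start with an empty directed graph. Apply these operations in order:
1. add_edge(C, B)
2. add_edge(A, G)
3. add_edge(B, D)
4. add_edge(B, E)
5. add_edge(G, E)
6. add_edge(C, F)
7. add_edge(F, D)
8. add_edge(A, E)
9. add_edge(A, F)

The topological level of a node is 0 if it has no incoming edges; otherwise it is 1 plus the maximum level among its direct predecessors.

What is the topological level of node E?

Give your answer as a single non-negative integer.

Answer: 2

Derivation:
Op 1: add_edge(C, B). Edges now: 1
Op 2: add_edge(A, G). Edges now: 2
Op 3: add_edge(B, D). Edges now: 3
Op 4: add_edge(B, E). Edges now: 4
Op 5: add_edge(G, E). Edges now: 5
Op 6: add_edge(C, F). Edges now: 6
Op 7: add_edge(F, D). Edges now: 7
Op 8: add_edge(A, E). Edges now: 8
Op 9: add_edge(A, F). Edges now: 9
Compute levels (Kahn BFS):
  sources (in-degree 0): A, C
  process A: level=0
    A->E: in-degree(E)=2, level(E)>=1
    A->F: in-degree(F)=1, level(F)>=1
    A->G: in-degree(G)=0, level(G)=1, enqueue
  process C: level=0
    C->B: in-degree(B)=0, level(B)=1, enqueue
    C->F: in-degree(F)=0, level(F)=1, enqueue
  process G: level=1
    G->E: in-degree(E)=1, level(E)>=2
  process B: level=1
    B->D: in-degree(D)=1, level(D)>=2
    B->E: in-degree(E)=0, level(E)=2, enqueue
  process F: level=1
    F->D: in-degree(D)=0, level(D)=2, enqueue
  process E: level=2
  process D: level=2
All levels: A:0, B:1, C:0, D:2, E:2, F:1, G:1
level(E) = 2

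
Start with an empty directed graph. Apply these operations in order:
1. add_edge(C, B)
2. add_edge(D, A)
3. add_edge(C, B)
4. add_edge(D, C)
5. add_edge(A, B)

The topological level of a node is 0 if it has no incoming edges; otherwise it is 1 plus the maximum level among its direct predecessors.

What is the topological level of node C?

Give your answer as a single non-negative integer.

Answer: 1

Derivation:
Op 1: add_edge(C, B). Edges now: 1
Op 2: add_edge(D, A). Edges now: 2
Op 3: add_edge(C, B) (duplicate, no change). Edges now: 2
Op 4: add_edge(D, C). Edges now: 3
Op 5: add_edge(A, B). Edges now: 4
Compute levels (Kahn BFS):
  sources (in-degree 0): D
  process D: level=0
    D->A: in-degree(A)=0, level(A)=1, enqueue
    D->C: in-degree(C)=0, level(C)=1, enqueue
  process A: level=1
    A->B: in-degree(B)=1, level(B)>=2
  process C: level=1
    C->B: in-degree(B)=0, level(B)=2, enqueue
  process B: level=2
All levels: A:1, B:2, C:1, D:0
level(C) = 1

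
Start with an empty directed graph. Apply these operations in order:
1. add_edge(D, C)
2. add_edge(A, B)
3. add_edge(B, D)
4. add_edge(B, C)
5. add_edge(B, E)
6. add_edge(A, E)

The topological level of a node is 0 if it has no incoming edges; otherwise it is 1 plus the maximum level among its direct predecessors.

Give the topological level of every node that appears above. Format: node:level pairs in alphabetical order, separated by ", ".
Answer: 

Op 1: add_edge(D, C). Edges now: 1
Op 2: add_edge(A, B). Edges now: 2
Op 3: add_edge(B, D). Edges now: 3
Op 4: add_edge(B, C). Edges now: 4
Op 5: add_edge(B, E). Edges now: 5
Op 6: add_edge(A, E). Edges now: 6
Compute levels (Kahn BFS):
  sources (in-degree 0): A
  process A: level=0
    A->B: in-degree(B)=0, level(B)=1, enqueue
    A->E: in-degree(E)=1, level(E)>=1
  process B: level=1
    B->C: in-degree(C)=1, level(C)>=2
    B->D: in-degree(D)=0, level(D)=2, enqueue
    B->E: in-degree(E)=0, level(E)=2, enqueue
  process D: level=2
    D->C: in-degree(C)=0, level(C)=3, enqueue
  process E: level=2
  process C: level=3
All levels: A:0, B:1, C:3, D:2, E:2

Answer: A:0, B:1, C:3, D:2, E:2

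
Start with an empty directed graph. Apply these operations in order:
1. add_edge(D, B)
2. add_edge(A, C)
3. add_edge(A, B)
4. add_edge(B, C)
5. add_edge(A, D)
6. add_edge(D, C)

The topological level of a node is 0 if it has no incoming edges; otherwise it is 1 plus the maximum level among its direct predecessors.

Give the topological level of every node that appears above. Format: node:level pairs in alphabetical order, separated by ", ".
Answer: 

Answer: A:0, B:2, C:3, D:1

Derivation:
Op 1: add_edge(D, B). Edges now: 1
Op 2: add_edge(A, C). Edges now: 2
Op 3: add_edge(A, B). Edges now: 3
Op 4: add_edge(B, C). Edges now: 4
Op 5: add_edge(A, D). Edges now: 5
Op 6: add_edge(D, C). Edges now: 6
Compute levels (Kahn BFS):
  sources (in-degree 0): A
  process A: level=0
    A->B: in-degree(B)=1, level(B)>=1
    A->C: in-degree(C)=2, level(C)>=1
    A->D: in-degree(D)=0, level(D)=1, enqueue
  process D: level=1
    D->B: in-degree(B)=0, level(B)=2, enqueue
    D->C: in-degree(C)=1, level(C)>=2
  process B: level=2
    B->C: in-degree(C)=0, level(C)=3, enqueue
  process C: level=3
All levels: A:0, B:2, C:3, D:1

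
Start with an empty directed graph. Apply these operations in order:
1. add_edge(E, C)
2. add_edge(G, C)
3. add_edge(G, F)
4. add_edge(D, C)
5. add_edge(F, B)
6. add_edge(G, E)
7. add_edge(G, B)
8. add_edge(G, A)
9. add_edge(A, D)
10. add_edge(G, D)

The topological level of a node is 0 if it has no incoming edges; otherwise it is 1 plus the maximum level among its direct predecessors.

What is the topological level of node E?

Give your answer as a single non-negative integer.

Answer: 1

Derivation:
Op 1: add_edge(E, C). Edges now: 1
Op 2: add_edge(G, C). Edges now: 2
Op 3: add_edge(G, F). Edges now: 3
Op 4: add_edge(D, C). Edges now: 4
Op 5: add_edge(F, B). Edges now: 5
Op 6: add_edge(G, E). Edges now: 6
Op 7: add_edge(G, B). Edges now: 7
Op 8: add_edge(G, A). Edges now: 8
Op 9: add_edge(A, D). Edges now: 9
Op 10: add_edge(G, D). Edges now: 10
Compute levels (Kahn BFS):
  sources (in-degree 0): G
  process G: level=0
    G->A: in-degree(A)=0, level(A)=1, enqueue
    G->B: in-degree(B)=1, level(B)>=1
    G->C: in-degree(C)=2, level(C)>=1
    G->D: in-degree(D)=1, level(D)>=1
    G->E: in-degree(E)=0, level(E)=1, enqueue
    G->F: in-degree(F)=0, level(F)=1, enqueue
  process A: level=1
    A->D: in-degree(D)=0, level(D)=2, enqueue
  process E: level=1
    E->C: in-degree(C)=1, level(C)>=2
  process F: level=1
    F->B: in-degree(B)=0, level(B)=2, enqueue
  process D: level=2
    D->C: in-degree(C)=0, level(C)=3, enqueue
  process B: level=2
  process C: level=3
All levels: A:1, B:2, C:3, D:2, E:1, F:1, G:0
level(E) = 1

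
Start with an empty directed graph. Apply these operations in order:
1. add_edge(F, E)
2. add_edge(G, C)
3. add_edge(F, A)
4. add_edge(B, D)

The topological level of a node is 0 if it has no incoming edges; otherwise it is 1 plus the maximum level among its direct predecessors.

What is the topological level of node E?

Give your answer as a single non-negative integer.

Op 1: add_edge(F, E). Edges now: 1
Op 2: add_edge(G, C). Edges now: 2
Op 3: add_edge(F, A). Edges now: 3
Op 4: add_edge(B, D). Edges now: 4
Compute levels (Kahn BFS):
  sources (in-degree 0): B, F, G
  process B: level=0
    B->D: in-degree(D)=0, level(D)=1, enqueue
  process F: level=0
    F->A: in-degree(A)=0, level(A)=1, enqueue
    F->E: in-degree(E)=0, level(E)=1, enqueue
  process G: level=0
    G->C: in-degree(C)=0, level(C)=1, enqueue
  process D: level=1
  process A: level=1
  process E: level=1
  process C: level=1
All levels: A:1, B:0, C:1, D:1, E:1, F:0, G:0
level(E) = 1

Answer: 1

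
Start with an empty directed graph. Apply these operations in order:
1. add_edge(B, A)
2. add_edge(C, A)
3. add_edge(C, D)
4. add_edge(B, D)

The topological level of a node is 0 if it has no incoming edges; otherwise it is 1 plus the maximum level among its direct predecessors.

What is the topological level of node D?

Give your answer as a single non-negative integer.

Op 1: add_edge(B, A). Edges now: 1
Op 2: add_edge(C, A). Edges now: 2
Op 3: add_edge(C, D). Edges now: 3
Op 4: add_edge(B, D). Edges now: 4
Compute levels (Kahn BFS):
  sources (in-degree 0): B, C
  process B: level=0
    B->A: in-degree(A)=1, level(A)>=1
    B->D: in-degree(D)=1, level(D)>=1
  process C: level=0
    C->A: in-degree(A)=0, level(A)=1, enqueue
    C->D: in-degree(D)=0, level(D)=1, enqueue
  process A: level=1
  process D: level=1
All levels: A:1, B:0, C:0, D:1
level(D) = 1

Answer: 1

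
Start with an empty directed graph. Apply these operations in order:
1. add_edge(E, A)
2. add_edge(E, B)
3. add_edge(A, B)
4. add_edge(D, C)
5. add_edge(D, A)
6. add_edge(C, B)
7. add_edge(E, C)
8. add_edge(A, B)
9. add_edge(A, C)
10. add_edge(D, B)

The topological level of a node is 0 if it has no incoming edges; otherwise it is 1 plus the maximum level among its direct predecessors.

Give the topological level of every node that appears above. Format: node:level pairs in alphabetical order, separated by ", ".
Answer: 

Answer: A:1, B:3, C:2, D:0, E:0

Derivation:
Op 1: add_edge(E, A). Edges now: 1
Op 2: add_edge(E, B). Edges now: 2
Op 3: add_edge(A, B). Edges now: 3
Op 4: add_edge(D, C). Edges now: 4
Op 5: add_edge(D, A). Edges now: 5
Op 6: add_edge(C, B). Edges now: 6
Op 7: add_edge(E, C). Edges now: 7
Op 8: add_edge(A, B) (duplicate, no change). Edges now: 7
Op 9: add_edge(A, C). Edges now: 8
Op 10: add_edge(D, B). Edges now: 9
Compute levels (Kahn BFS):
  sources (in-degree 0): D, E
  process D: level=0
    D->A: in-degree(A)=1, level(A)>=1
    D->B: in-degree(B)=3, level(B)>=1
    D->C: in-degree(C)=2, level(C)>=1
  process E: level=0
    E->A: in-degree(A)=0, level(A)=1, enqueue
    E->B: in-degree(B)=2, level(B)>=1
    E->C: in-degree(C)=1, level(C)>=1
  process A: level=1
    A->B: in-degree(B)=1, level(B)>=2
    A->C: in-degree(C)=0, level(C)=2, enqueue
  process C: level=2
    C->B: in-degree(B)=0, level(B)=3, enqueue
  process B: level=3
All levels: A:1, B:3, C:2, D:0, E:0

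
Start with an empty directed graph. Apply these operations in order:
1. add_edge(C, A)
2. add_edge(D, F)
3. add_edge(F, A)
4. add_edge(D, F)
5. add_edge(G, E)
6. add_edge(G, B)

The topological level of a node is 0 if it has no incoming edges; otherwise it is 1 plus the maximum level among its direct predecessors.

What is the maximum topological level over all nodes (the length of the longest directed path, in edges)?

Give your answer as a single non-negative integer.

Answer: 2

Derivation:
Op 1: add_edge(C, A). Edges now: 1
Op 2: add_edge(D, F). Edges now: 2
Op 3: add_edge(F, A). Edges now: 3
Op 4: add_edge(D, F) (duplicate, no change). Edges now: 3
Op 5: add_edge(G, E). Edges now: 4
Op 6: add_edge(G, B). Edges now: 5
Compute levels (Kahn BFS):
  sources (in-degree 0): C, D, G
  process C: level=0
    C->A: in-degree(A)=1, level(A)>=1
  process D: level=0
    D->F: in-degree(F)=0, level(F)=1, enqueue
  process G: level=0
    G->B: in-degree(B)=0, level(B)=1, enqueue
    G->E: in-degree(E)=0, level(E)=1, enqueue
  process F: level=1
    F->A: in-degree(A)=0, level(A)=2, enqueue
  process B: level=1
  process E: level=1
  process A: level=2
All levels: A:2, B:1, C:0, D:0, E:1, F:1, G:0
max level = 2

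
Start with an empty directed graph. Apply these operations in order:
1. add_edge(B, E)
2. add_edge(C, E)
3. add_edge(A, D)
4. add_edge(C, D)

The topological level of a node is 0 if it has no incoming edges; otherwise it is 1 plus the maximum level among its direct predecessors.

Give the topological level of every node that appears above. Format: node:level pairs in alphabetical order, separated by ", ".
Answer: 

Answer: A:0, B:0, C:0, D:1, E:1

Derivation:
Op 1: add_edge(B, E). Edges now: 1
Op 2: add_edge(C, E). Edges now: 2
Op 3: add_edge(A, D). Edges now: 3
Op 4: add_edge(C, D). Edges now: 4
Compute levels (Kahn BFS):
  sources (in-degree 0): A, B, C
  process A: level=0
    A->D: in-degree(D)=1, level(D)>=1
  process B: level=0
    B->E: in-degree(E)=1, level(E)>=1
  process C: level=0
    C->D: in-degree(D)=0, level(D)=1, enqueue
    C->E: in-degree(E)=0, level(E)=1, enqueue
  process D: level=1
  process E: level=1
All levels: A:0, B:0, C:0, D:1, E:1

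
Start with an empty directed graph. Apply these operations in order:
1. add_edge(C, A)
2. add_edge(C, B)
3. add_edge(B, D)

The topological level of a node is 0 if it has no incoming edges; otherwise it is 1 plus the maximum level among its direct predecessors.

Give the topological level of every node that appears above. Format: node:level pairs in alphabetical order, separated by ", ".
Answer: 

Answer: A:1, B:1, C:0, D:2

Derivation:
Op 1: add_edge(C, A). Edges now: 1
Op 2: add_edge(C, B). Edges now: 2
Op 3: add_edge(B, D). Edges now: 3
Compute levels (Kahn BFS):
  sources (in-degree 0): C
  process C: level=0
    C->A: in-degree(A)=0, level(A)=1, enqueue
    C->B: in-degree(B)=0, level(B)=1, enqueue
  process A: level=1
  process B: level=1
    B->D: in-degree(D)=0, level(D)=2, enqueue
  process D: level=2
All levels: A:1, B:1, C:0, D:2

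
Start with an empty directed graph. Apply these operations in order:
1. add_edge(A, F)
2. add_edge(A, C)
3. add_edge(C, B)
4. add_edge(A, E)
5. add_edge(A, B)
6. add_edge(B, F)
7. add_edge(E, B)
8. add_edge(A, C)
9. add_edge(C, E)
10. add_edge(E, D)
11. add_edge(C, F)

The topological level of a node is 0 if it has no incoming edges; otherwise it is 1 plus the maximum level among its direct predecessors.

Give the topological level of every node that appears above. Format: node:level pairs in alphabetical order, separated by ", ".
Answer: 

Op 1: add_edge(A, F). Edges now: 1
Op 2: add_edge(A, C). Edges now: 2
Op 3: add_edge(C, B). Edges now: 3
Op 4: add_edge(A, E). Edges now: 4
Op 5: add_edge(A, B). Edges now: 5
Op 6: add_edge(B, F). Edges now: 6
Op 7: add_edge(E, B). Edges now: 7
Op 8: add_edge(A, C) (duplicate, no change). Edges now: 7
Op 9: add_edge(C, E). Edges now: 8
Op 10: add_edge(E, D). Edges now: 9
Op 11: add_edge(C, F). Edges now: 10
Compute levels (Kahn BFS):
  sources (in-degree 0): A
  process A: level=0
    A->B: in-degree(B)=2, level(B)>=1
    A->C: in-degree(C)=0, level(C)=1, enqueue
    A->E: in-degree(E)=1, level(E)>=1
    A->F: in-degree(F)=2, level(F)>=1
  process C: level=1
    C->B: in-degree(B)=1, level(B)>=2
    C->E: in-degree(E)=0, level(E)=2, enqueue
    C->F: in-degree(F)=1, level(F)>=2
  process E: level=2
    E->B: in-degree(B)=0, level(B)=3, enqueue
    E->D: in-degree(D)=0, level(D)=3, enqueue
  process B: level=3
    B->F: in-degree(F)=0, level(F)=4, enqueue
  process D: level=3
  process F: level=4
All levels: A:0, B:3, C:1, D:3, E:2, F:4

Answer: A:0, B:3, C:1, D:3, E:2, F:4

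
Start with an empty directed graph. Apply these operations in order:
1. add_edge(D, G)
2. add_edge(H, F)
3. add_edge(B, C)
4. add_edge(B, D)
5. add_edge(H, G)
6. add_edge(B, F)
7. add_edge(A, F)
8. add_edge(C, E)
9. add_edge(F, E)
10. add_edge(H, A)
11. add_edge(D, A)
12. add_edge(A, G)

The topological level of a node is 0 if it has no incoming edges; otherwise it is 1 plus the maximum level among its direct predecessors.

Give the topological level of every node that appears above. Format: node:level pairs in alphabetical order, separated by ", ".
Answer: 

Op 1: add_edge(D, G). Edges now: 1
Op 2: add_edge(H, F). Edges now: 2
Op 3: add_edge(B, C). Edges now: 3
Op 4: add_edge(B, D). Edges now: 4
Op 5: add_edge(H, G). Edges now: 5
Op 6: add_edge(B, F). Edges now: 6
Op 7: add_edge(A, F). Edges now: 7
Op 8: add_edge(C, E). Edges now: 8
Op 9: add_edge(F, E). Edges now: 9
Op 10: add_edge(H, A). Edges now: 10
Op 11: add_edge(D, A). Edges now: 11
Op 12: add_edge(A, G). Edges now: 12
Compute levels (Kahn BFS):
  sources (in-degree 0): B, H
  process B: level=0
    B->C: in-degree(C)=0, level(C)=1, enqueue
    B->D: in-degree(D)=0, level(D)=1, enqueue
    B->F: in-degree(F)=2, level(F)>=1
  process H: level=0
    H->A: in-degree(A)=1, level(A)>=1
    H->F: in-degree(F)=1, level(F)>=1
    H->G: in-degree(G)=2, level(G)>=1
  process C: level=1
    C->E: in-degree(E)=1, level(E)>=2
  process D: level=1
    D->A: in-degree(A)=0, level(A)=2, enqueue
    D->G: in-degree(G)=1, level(G)>=2
  process A: level=2
    A->F: in-degree(F)=0, level(F)=3, enqueue
    A->G: in-degree(G)=0, level(G)=3, enqueue
  process F: level=3
    F->E: in-degree(E)=0, level(E)=4, enqueue
  process G: level=3
  process E: level=4
All levels: A:2, B:0, C:1, D:1, E:4, F:3, G:3, H:0

Answer: A:2, B:0, C:1, D:1, E:4, F:3, G:3, H:0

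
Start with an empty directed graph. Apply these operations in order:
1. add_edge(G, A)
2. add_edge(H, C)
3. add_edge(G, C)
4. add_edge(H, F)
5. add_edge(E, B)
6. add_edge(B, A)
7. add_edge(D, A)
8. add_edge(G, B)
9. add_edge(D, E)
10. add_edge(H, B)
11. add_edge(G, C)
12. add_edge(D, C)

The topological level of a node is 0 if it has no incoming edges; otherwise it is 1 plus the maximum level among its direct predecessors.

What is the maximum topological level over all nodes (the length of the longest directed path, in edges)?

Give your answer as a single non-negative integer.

Op 1: add_edge(G, A). Edges now: 1
Op 2: add_edge(H, C). Edges now: 2
Op 3: add_edge(G, C). Edges now: 3
Op 4: add_edge(H, F). Edges now: 4
Op 5: add_edge(E, B). Edges now: 5
Op 6: add_edge(B, A). Edges now: 6
Op 7: add_edge(D, A). Edges now: 7
Op 8: add_edge(G, B). Edges now: 8
Op 9: add_edge(D, E). Edges now: 9
Op 10: add_edge(H, B). Edges now: 10
Op 11: add_edge(G, C) (duplicate, no change). Edges now: 10
Op 12: add_edge(D, C). Edges now: 11
Compute levels (Kahn BFS):
  sources (in-degree 0): D, G, H
  process D: level=0
    D->A: in-degree(A)=2, level(A)>=1
    D->C: in-degree(C)=2, level(C)>=1
    D->E: in-degree(E)=0, level(E)=1, enqueue
  process G: level=0
    G->A: in-degree(A)=1, level(A)>=1
    G->B: in-degree(B)=2, level(B)>=1
    G->C: in-degree(C)=1, level(C)>=1
  process H: level=0
    H->B: in-degree(B)=1, level(B)>=1
    H->C: in-degree(C)=0, level(C)=1, enqueue
    H->F: in-degree(F)=0, level(F)=1, enqueue
  process E: level=1
    E->B: in-degree(B)=0, level(B)=2, enqueue
  process C: level=1
  process F: level=1
  process B: level=2
    B->A: in-degree(A)=0, level(A)=3, enqueue
  process A: level=3
All levels: A:3, B:2, C:1, D:0, E:1, F:1, G:0, H:0
max level = 3

Answer: 3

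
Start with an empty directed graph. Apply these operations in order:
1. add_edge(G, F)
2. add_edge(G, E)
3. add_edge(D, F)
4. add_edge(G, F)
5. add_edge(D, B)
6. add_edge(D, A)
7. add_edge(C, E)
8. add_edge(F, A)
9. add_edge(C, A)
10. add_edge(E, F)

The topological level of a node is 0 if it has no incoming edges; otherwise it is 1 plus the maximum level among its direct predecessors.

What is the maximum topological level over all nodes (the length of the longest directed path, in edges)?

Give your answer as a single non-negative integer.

Op 1: add_edge(G, F). Edges now: 1
Op 2: add_edge(G, E). Edges now: 2
Op 3: add_edge(D, F). Edges now: 3
Op 4: add_edge(G, F) (duplicate, no change). Edges now: 3
Op 5: add_edge(D, B). Edges now: 4
Op 6: add_edge(D, A). Edges now: 5
Op 7: add_edge(C, E). Edges now: 6
Op 8: add_edge(F, A). Edges now: 7
Op 9: add_edge(C, A). Edges now: 8
Op 10: add_edge(E, F). Edges now: 9
Compute levels (Kahn BFS):
  sources (in-degree 0): C, D, G
  process C: level=0
    C->A: in-degree(A)=2, level(A)>=1
    C->E: in-degree(E)=1, level(E)>=1
  process D: level=0
    D->A: in-degree(A)=1, level(A)>=1
    D->B: in-degree(B)=0, level(B)=1, enqueue
    D->F: in-degree(F)=2, level(F)>=1
  process G: level=0
    G->E: in-degree(E)=0, level(E)=1, enqueue
    G->F: in-degree(F)=1, level(F)>=1
  process B: level=1
  process E: level=1
    E->F: in-degree(F)=0, level(F)=2, enqueue
  process F: level=2
    F->A: in-degree(A)=0, level(A)=3, enqueue
  process A: level=3
All levels: A:3, B:1, C:0, D:0, E:1, F:2, G:0
max level = 3

Answer: 3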